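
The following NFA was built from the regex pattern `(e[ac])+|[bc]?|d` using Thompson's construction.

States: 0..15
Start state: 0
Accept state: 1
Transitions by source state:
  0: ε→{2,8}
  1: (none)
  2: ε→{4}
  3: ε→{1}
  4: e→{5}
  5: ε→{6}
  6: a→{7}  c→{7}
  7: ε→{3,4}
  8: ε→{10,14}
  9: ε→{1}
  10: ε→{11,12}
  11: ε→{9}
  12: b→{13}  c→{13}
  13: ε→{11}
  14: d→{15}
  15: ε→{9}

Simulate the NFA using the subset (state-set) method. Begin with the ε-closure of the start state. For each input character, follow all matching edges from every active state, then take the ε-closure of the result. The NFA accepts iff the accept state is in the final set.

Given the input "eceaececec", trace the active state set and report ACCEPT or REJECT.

initial (ε-close {0}): {0,1,2,4,8,9,10,11,12,14}
'e' @ 1: {5,6}
'c' @ 2: {1,3,4,7}  [accepting]
'e' @ 3: {5,6}
'a' @ 4: {1,3,4,7}  [accepting]
'e' @ 5: {5,6}
'c' @ 6: {1,3,4,7}  [accepting]
'e' @ 7: {5,6}
'c' @ 8: {1,3,4,7}  [accepting]
'e' @ 9: {5,6}
'c' @ 10: {1,3,4,7}  [accepting]
after full input: {1,3,4,7}  (accept=1 in)

Answer: ACCEPT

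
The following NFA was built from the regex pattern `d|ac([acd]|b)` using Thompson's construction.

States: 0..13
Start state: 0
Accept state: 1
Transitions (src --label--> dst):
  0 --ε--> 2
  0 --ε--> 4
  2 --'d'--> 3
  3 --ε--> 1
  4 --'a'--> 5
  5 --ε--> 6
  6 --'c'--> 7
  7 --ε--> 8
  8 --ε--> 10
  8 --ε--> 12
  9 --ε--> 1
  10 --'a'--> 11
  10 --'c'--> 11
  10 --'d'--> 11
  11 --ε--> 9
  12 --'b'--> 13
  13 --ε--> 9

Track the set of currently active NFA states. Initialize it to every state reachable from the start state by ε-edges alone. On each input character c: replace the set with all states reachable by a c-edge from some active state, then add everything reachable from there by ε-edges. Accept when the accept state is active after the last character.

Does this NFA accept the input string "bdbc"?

Answer: REJECT

Trace:
S₀ = ε-closure({0}) = {0,2,4}
'b' @ 1: {}  — dead — no transitions
rest 'dbc' ignored (set empty)
end set {} — state 1 not in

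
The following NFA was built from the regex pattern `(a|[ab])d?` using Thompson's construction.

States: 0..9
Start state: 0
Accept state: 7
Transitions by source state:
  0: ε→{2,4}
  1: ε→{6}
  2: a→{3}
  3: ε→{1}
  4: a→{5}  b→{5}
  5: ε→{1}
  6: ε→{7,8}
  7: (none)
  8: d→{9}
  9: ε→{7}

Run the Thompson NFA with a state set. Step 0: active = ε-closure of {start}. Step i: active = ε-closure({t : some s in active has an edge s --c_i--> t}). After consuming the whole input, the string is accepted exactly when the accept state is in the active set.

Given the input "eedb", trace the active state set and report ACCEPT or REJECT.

Answer: REJECT

Derivation:
initial (ε-close {0}): {0,2,4}
'e' @ 1: {}  — no active states
rest 'edb' ignored (set empty)
after full input: {}  (accept=7 not in)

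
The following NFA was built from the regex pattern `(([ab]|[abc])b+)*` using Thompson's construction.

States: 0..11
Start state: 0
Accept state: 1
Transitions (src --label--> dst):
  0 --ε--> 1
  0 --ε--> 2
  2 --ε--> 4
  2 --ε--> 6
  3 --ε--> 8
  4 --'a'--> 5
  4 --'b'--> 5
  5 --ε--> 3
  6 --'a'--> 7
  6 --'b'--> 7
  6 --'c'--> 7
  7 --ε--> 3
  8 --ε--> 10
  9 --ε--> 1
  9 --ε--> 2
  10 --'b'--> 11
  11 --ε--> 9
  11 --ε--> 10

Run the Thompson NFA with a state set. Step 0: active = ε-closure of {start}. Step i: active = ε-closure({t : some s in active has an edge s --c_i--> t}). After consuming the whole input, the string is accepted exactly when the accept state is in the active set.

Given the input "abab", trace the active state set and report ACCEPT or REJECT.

Answer: ACCEPT

Trace:
S₀ = ε-closure({0}) = {0,1,2,4,6}
'a' @ 1: {3,5,7,8,10}
'b' @ 2: {1,2,4,6,9,10,11}  [accepting]
'a' @ 3: {3,5,7,8,10}
'b' @ 4: {1,2,4,6,9,10,11}  [accepting]
end set {1,2,4,6,9,10,11} — state 1 in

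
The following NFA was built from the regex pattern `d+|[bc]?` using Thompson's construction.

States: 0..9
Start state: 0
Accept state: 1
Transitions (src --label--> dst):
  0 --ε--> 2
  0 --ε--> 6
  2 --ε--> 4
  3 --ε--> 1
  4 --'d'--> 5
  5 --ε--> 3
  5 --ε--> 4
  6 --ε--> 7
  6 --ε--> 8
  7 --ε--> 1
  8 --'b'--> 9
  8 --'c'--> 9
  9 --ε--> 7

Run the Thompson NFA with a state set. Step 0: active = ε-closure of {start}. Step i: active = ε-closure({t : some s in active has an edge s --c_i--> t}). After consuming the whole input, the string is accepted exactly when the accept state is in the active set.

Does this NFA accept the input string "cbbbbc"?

Answer: REJECT

Trace:
S₀ = ε-closure({0}) = {0,1,2,4,6,7,8}
'c' @ 1: {1,7,9}  (accept∈set)
'b' @ 2: {}  — dead — no transitions
rest 'bbbc' ignored (set empty)
end set {} — state 1 not in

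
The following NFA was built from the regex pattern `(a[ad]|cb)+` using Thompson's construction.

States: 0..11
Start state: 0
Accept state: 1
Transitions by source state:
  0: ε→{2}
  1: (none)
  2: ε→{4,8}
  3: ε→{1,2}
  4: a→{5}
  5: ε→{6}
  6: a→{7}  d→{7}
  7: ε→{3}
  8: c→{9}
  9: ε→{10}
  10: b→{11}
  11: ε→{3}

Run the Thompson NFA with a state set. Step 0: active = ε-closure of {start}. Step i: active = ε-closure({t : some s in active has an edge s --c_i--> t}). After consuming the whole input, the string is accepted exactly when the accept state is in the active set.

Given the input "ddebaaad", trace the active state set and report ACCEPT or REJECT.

S₀ = ε-closure({0}) = {0,2,4,8}
'd' @ 1: {}  — dead — no transitions
rest 'debaaad' ignored (set empty)
final: {}; accept 1 not in set

Answer: REJECT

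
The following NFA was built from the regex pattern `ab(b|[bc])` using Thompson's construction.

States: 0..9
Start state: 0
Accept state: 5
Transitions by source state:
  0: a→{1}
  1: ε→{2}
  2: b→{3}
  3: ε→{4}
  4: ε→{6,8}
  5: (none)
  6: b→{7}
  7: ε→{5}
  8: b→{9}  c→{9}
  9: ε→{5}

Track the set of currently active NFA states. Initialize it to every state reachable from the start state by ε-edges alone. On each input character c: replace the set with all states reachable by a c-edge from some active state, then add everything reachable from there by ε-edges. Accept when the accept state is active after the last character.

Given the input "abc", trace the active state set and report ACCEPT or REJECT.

Answer: ACCEPT

Derivation:
start: ε-closure({0}) = {0}
'a' @ 1: {1,2}
'b' @ 2: {3,4,6,8}
'c' @ 3: {5,9}  (accept∈set)
end set {5,9} — state 5 in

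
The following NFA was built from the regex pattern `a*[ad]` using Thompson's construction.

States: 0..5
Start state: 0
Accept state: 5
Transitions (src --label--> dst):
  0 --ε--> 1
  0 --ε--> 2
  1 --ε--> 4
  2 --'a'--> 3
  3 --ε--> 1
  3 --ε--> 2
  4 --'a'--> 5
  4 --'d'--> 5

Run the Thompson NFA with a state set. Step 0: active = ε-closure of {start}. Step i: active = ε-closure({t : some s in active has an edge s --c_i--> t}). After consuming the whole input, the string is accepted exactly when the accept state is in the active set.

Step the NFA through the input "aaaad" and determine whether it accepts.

initial (ε-close {0}): {0,1,2,4}
'a' @ 1: {1,2,3,4,5}  ✓accept
'a' @ 2: {1,2,3,4,5}  ✓accept
'a' @ 3: {1,2,3,4,5}  ✓accept
'a' @ 4: {1,2,3,4,5}  ✓accept
'd' @ 5: {5}  ✓accept
end set {5} — state 5 in

Answer: ACCEPT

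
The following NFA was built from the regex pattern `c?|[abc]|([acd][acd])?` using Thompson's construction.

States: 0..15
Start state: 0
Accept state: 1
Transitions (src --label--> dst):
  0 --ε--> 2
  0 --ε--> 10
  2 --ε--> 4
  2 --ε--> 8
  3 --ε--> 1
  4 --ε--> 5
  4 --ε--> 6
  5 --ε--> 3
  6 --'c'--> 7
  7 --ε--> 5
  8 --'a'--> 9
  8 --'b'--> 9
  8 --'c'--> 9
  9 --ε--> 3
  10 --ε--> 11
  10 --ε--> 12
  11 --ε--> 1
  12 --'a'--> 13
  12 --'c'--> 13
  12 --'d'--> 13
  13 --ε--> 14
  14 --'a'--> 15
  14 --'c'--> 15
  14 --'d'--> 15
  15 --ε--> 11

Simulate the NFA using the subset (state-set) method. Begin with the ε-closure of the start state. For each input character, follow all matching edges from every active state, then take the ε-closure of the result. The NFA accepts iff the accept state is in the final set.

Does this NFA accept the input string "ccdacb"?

Answer: REJECT

Derivation:
initial (ε-close {0}): {0,1,2,3,4,5,6,8,10,11,12}
'c' @ 1: {1,3,5,7,9,13,14}  ✓accept
'c' @ 2: {1,11,15}  ✓accept
'd' @ 3: {}  — no active states
rest 'acb' ignored (set empty)
end set {} — state 1 not in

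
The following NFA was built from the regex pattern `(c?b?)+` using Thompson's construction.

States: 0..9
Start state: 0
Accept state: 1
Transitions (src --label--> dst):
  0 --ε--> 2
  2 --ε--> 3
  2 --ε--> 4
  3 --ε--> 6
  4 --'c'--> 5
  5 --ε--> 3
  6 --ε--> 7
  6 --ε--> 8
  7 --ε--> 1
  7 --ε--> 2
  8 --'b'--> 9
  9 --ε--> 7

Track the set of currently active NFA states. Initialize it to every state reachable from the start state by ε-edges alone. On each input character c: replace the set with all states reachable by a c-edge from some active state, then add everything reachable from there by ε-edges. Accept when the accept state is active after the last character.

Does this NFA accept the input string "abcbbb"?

S₀ = ε-closure({0}) = {0,1,2,3,4,6,7,8}
'a' @ 1: {}  — no active states
rest 'bcbbb' ignored (set empty)
after full input: {}  (accept=1 not in)

Answer: REJECT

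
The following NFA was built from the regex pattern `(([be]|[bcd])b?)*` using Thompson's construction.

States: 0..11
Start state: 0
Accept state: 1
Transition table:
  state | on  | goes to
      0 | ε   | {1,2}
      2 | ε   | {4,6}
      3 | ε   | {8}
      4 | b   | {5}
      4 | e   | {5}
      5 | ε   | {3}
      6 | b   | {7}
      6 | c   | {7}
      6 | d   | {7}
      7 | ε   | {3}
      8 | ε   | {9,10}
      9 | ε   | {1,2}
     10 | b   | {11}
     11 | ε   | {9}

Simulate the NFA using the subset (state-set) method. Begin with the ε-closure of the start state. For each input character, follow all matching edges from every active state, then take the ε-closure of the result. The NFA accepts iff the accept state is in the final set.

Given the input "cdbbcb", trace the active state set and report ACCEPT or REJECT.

Answer: ACCEPT

Trace:
S₀ = ε-closure({0}) = {0,1,2,4,6}
'c' @ 1: {1,2,3,4,6,7,8,9,10}  ✓accept
'd' @ 2: {1,2,3,4,6,7,8,9,10}  ✓accept
'b' @ 3: {1,2,3,4,5,6,7,8,9,10,11}  ✓accept
'b' @ 4: {1,2,3,4,5,6,7,8,9,10,11}  ✓accept
'c' @ 5: {1,2,3,4,6,7,8,9,10}  ✓accept
'b' @ 6: {1,2,3,4,5,6,7,8,9,10,11}  ✓accept
final: {1,2,3,4,5,6,7,8,9,10,11}; accept 1 in set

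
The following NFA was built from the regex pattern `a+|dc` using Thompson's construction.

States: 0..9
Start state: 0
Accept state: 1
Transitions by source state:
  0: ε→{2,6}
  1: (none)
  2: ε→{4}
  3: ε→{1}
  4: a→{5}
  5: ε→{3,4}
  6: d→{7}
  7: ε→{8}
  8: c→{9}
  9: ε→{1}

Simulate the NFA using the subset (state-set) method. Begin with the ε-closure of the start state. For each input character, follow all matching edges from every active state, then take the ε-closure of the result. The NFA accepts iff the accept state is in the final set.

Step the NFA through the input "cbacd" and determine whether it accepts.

initial (ε-close {0}): {0,2,4,6}
'c' @ 1: {}  — state set empty
rest 'bacd' ignored (set empty)
end set {} — state 1 not in

Answer: REJECT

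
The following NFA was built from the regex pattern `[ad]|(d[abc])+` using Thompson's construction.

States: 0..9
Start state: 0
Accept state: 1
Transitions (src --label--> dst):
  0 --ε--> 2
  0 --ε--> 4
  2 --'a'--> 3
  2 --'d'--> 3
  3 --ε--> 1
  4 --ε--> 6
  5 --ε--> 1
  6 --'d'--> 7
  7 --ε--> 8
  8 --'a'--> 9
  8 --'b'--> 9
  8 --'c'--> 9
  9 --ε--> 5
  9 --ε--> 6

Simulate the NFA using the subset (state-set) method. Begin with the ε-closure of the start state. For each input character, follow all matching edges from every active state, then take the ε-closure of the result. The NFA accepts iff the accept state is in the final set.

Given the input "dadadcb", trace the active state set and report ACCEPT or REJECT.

Answer: REJECT

Trace:
start: ε-closure({0}) = {0,2,4,6}
'd' @ 1: {1,3,7,8}  ✓accept
'a' @ 2: {1,5,6,9}  ✓accept
'd' @ 3: {7,8}
'a' @ 4: {1,5,6,9}  ✓accept
'd' @ 5: {7,8}
'c' @ 6: {1,5,6,9}  ✓accept
'b' @ 7: {}  — no active states
after full input: {}  (accept=1 not in)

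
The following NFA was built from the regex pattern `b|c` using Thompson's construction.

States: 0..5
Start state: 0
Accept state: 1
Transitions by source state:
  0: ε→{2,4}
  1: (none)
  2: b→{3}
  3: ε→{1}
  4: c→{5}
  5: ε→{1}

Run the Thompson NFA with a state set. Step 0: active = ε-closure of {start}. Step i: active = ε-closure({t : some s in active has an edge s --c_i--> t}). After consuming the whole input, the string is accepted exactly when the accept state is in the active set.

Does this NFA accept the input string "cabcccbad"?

start: ε-closure({0}) = {0,2,4}
'c' @ 1: {1,5}  ✓accept
'a' @ 2: {}  — state set empty
rest 'bcccbad' ignored (set empty)
end set {} — state 1 not in

Answer: REJECT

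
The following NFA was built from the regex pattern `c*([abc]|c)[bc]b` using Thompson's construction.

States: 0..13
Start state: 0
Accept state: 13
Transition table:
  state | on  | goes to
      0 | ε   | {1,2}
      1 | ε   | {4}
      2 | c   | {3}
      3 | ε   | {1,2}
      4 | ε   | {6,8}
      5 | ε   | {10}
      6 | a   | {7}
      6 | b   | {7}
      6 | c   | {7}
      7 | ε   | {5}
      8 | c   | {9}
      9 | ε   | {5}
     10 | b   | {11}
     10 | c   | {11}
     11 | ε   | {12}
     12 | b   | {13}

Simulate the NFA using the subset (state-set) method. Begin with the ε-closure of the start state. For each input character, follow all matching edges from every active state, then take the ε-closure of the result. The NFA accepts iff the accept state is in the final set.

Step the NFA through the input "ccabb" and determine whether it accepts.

Answer: ACCEPT

Trace:
start: ε-closure({0}) = {0,1,2,4,6,8}
'c' @ 1: {1,2,3,4,5,6,7,8,9,10}
'c' @ 2: {1,2,3,4,5,6,7,8,9,10,11,12}
'a' @ 3: {5,7,10}
'b' @ 4: {11,12}
'b' @ 5: {13}  [accepting]
after full input: {13}  (accept=13 in)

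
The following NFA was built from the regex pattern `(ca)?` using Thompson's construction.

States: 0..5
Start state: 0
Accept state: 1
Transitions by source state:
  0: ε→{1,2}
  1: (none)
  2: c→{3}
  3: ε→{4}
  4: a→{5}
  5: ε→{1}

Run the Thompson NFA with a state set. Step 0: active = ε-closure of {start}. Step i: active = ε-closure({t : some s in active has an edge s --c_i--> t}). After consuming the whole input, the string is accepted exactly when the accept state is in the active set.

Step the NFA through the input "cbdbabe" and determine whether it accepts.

Answer: REJECT

Steps:
S₀ = ε-closure({0}) = {0,1,2}
'c' @ 1: {3,4}
'b' @ 2: {}  — state set empty
rest 'dbabe' ignored (set empty)
end set {} — state 1 not in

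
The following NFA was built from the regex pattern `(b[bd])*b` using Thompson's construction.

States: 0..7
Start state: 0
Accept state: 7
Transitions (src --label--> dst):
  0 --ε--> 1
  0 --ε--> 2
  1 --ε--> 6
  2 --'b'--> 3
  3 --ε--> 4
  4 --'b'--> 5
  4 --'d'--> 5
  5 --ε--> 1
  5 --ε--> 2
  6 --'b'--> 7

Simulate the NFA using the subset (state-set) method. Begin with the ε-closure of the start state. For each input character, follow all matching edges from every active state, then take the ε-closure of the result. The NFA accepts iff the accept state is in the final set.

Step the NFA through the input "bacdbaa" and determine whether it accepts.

Answer: REJECT

Derivation:
initial (ε-close {0}): {0,1,2,6}
'b' @ 1: {3,4,7}  (accept∈set)
'a' @ 2: {}  — dead — no transitions
rest 'cdbaa' ignored (set empty)
final: {}; accept 7 not in set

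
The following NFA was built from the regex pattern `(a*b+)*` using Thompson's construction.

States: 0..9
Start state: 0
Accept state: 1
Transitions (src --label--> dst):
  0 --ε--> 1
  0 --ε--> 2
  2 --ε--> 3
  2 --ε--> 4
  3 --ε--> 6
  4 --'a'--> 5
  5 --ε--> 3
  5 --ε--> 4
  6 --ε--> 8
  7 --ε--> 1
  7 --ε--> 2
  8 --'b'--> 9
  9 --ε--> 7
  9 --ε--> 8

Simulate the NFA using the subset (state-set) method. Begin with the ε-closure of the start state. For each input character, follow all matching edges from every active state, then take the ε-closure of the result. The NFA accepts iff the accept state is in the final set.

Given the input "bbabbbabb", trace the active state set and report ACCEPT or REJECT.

Answer: ACCEPT

Derivation:
start: ε-closure({0}) = {0,1,2,3,4,6,8}
'b' @ 1: {1,2,3,4,6,7,8,9}  ✓accept
'b' @ 2: {1,2,3,4,6,7,8,9}  ✓accept
'a' @ 3: {3,4,5,6,8}
'b' @ 4: {1,2,3,4,6,7,8,9}  ✓accept
'b' @ 5: {1,2,3,4,6,7,8,9}  ✓accept
'b' @ 6: {1,2,3,4,6,7,8,9}  ✓accept
'a' @ 7: {3,4,5,6,8}
'b' @ 8: {1,2,3,4,6,7,8,9}  ✓accept
'b' @ 9: {1,2,3,4,6,7,8,9}  ✓accept
end set {1,2,3,4,6,7,8,9} — state 1 in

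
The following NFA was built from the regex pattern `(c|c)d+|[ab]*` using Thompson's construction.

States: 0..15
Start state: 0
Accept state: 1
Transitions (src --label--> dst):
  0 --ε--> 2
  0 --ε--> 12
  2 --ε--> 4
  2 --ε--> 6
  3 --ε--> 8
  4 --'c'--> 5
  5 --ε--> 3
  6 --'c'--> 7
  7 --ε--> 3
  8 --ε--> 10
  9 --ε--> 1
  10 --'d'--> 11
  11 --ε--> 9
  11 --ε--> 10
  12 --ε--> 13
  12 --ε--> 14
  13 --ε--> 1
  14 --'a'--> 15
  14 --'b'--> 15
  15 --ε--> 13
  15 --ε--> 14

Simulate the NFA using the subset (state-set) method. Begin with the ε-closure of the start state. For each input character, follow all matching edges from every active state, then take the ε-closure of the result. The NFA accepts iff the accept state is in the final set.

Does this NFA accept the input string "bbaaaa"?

S₀ = ε-closure({0}) = {0,1,2,4,6,12,13,14}
'b' @ 1: {1,13,14,15}  [accepting]
'b' @ 2: {1,13,14,15}  [accepting]
'a' @ 3: {1,13,14,15}  [accepting]
'a' @ 4: {1,13,14,15}  [accepting]
'a' @ 5: {1,13,14,15}  [accepting]
'a' @ 6: {1,13,14,15}  [accepting]
final: {1,13,14,15}; accept 1 in set

Answer: ACCEPT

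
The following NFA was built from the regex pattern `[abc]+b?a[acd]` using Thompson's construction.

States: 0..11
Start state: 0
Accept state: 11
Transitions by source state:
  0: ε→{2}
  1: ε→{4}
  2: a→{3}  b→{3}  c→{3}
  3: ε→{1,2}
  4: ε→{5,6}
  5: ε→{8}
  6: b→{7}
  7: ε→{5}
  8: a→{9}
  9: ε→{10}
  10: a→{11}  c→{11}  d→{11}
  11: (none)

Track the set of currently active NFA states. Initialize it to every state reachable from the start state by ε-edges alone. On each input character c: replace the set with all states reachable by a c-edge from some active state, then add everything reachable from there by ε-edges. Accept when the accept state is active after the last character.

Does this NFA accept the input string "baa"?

Answer: ACCEPT

Trace:
start: ε-closure({0}) = {0,2}
'b' @ 1: {1,2,3,4,5,6,8}
'a' @ 2: {1,2,3,4,5,6,8,9,10}
'a' @ 3: {1,2,3,4,5,6,8,9,10,11}  [accepting]
end set {1,2,3,4,5,6,8,9,10,11} — state 11 in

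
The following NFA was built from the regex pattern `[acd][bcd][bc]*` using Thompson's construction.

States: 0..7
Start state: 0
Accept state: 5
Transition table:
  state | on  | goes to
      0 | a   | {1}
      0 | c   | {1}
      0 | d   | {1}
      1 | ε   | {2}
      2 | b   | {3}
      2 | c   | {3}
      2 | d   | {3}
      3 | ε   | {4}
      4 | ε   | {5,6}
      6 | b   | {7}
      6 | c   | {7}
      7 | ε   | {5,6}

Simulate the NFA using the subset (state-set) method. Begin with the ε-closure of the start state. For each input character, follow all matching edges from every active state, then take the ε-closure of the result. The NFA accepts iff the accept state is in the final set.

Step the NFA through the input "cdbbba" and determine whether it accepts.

initial (ε-close {0}): {0}
'c' @ 1: {1,2}
'd' @ 2: {3,4,5,6}  [accepting]
'b' @ 3: {5,6,7}  [accepting]
'b' @ 4: {5,6,7}  [accepting]
'b' @ 5: {5,6,7}  [accepting]
'a' @ 6: {}  — state set empty
after full input: {}  (accept=5 not in)

Answer: REJECT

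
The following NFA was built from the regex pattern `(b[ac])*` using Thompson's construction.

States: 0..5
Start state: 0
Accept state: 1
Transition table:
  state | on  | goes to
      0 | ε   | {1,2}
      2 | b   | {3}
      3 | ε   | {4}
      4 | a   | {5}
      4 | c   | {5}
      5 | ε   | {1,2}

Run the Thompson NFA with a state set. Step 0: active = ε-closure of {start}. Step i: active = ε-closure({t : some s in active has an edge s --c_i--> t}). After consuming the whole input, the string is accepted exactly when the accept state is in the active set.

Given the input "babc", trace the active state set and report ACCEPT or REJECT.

S₀ = ε-closure({0}) = {0,1,2}
'b' @ 1: {3,4}
'a' @ 2: {1,2,5}  ✓accept
'b' @ 3: {3,4}
'c' @ 4: {1,2,5}  ✓accept
final: {1,2,5}; accept 1 in set

Answer: ACCEPT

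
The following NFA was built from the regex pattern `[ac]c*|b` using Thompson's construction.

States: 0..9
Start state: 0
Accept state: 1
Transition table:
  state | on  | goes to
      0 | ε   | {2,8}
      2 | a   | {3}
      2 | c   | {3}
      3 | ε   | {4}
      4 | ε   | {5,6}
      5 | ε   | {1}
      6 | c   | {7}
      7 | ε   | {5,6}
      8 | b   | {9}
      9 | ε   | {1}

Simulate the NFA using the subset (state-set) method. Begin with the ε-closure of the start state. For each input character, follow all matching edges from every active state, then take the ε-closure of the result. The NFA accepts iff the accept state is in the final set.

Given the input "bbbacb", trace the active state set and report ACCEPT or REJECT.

Answer: REJECT

Steps:
initial (ε-close {0}): {0,2,8}
'b' @ 1: {1,9}  (accept∈set)
'b' @ 2: {}  — no active states
rest 'bacb' ignored (set empty)
final: {}; accept 1 not in set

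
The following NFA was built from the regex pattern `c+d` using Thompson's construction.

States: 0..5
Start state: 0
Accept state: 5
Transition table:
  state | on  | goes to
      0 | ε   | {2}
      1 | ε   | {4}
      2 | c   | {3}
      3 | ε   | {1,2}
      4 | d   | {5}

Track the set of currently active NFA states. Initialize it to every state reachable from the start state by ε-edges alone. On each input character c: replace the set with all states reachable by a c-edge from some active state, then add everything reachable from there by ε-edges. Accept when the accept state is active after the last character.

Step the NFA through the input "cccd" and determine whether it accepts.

Answer: ACCEPT

Derivation:
start: ε-closure({0}) = {0,2}
'c' @ 1: {1,2,3,4}
'c' @ 2: {1,2,3,4}
'c' @ 3: {1,2,3,4}
'd' @ 4: {5}  [accepting]
after full input: {5}  (accept=5 in)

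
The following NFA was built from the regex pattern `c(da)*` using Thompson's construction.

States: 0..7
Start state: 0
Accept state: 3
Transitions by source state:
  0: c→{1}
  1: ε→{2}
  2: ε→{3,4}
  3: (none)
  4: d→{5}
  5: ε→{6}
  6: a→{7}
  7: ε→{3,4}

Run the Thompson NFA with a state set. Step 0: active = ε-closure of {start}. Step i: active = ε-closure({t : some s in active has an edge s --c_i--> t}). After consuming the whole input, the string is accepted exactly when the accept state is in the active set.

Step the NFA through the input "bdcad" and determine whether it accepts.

Answer: REJECT

Derivation:
S₀ = ε-closure({0}) = {0}
'b' @ 1: {}  — dead — no transitions
rest 'dcad' ignored (set empty)
final: {}; accept 3 not in set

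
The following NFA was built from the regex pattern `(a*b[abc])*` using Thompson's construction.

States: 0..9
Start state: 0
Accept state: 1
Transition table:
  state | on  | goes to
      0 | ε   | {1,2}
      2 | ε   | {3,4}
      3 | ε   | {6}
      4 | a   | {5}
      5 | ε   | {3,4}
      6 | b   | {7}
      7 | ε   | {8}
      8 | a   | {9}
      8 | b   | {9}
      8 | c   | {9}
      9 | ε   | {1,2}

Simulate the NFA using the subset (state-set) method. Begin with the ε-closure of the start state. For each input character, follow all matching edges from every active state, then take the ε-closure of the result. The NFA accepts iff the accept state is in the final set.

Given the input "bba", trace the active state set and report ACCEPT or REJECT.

Answer: REJECT

Trace:
initial (ε-close {0}): {0,1,2,3,4,6}
'b' @ 1: {7,8}
'b' @ 2: {1,2,3,4,6,9}  [accepting]
'a' @ 3: {3,4,5,6}
final: {3,4,5,6}; accept 1 not in set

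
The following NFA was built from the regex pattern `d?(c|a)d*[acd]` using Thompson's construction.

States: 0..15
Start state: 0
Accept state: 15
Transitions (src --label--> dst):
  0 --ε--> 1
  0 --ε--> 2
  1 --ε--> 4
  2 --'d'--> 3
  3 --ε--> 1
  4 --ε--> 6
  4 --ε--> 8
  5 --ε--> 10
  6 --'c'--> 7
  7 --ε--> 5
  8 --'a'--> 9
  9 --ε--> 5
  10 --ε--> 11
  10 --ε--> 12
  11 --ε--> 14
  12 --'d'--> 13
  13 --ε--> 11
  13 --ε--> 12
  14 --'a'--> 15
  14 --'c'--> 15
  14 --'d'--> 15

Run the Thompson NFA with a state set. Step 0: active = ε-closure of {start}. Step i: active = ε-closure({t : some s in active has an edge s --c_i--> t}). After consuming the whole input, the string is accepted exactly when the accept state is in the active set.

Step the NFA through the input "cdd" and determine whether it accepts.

Answer: ACCEPT

Steps:
start: ε-closure({0}) = {0,1,2,4,6,8}
'c' @ 1: {5,7,10,11,12,14}
'd' @ 2: {11,12,13,14,15}  (accept∈set)
'd' @ 3: {11,12,13,14,15}  (accept∈set)
after full input: {11,12,13,14,15}  (accept=15 in)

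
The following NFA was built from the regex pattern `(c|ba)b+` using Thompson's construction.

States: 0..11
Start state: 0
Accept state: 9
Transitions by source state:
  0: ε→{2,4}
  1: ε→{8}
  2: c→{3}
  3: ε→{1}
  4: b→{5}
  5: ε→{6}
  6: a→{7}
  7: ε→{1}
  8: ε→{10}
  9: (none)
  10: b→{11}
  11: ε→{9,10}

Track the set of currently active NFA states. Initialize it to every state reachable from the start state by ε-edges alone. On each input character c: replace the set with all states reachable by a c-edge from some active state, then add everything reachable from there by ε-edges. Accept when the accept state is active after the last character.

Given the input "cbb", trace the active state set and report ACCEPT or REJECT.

S₀ = ε-closure({0}) = {0,2,4}
'c' @ 1: {1,3,8,10}
'b' @ 2: {9,10,11}  [accepting]
'b' @ 3: {9,10,11}  [accepting]
after full input: {9,10,11}  (accept=9 in)

Answer: ACCEPT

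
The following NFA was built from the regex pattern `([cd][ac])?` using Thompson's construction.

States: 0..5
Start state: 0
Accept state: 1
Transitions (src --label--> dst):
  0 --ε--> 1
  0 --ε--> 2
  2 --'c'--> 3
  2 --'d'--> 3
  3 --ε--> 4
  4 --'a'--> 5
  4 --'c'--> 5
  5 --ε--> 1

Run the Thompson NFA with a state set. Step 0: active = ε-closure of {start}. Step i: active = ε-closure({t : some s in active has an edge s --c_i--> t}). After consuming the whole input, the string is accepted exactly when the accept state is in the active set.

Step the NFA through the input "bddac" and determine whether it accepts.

Answer: REJECT

Trace:
start: ε-closure({0}) = {0,1,2}
'b' @ 1: {}  — no active states
rest 'ddac' ignored (set empty)
final: {}; accept 1 not in set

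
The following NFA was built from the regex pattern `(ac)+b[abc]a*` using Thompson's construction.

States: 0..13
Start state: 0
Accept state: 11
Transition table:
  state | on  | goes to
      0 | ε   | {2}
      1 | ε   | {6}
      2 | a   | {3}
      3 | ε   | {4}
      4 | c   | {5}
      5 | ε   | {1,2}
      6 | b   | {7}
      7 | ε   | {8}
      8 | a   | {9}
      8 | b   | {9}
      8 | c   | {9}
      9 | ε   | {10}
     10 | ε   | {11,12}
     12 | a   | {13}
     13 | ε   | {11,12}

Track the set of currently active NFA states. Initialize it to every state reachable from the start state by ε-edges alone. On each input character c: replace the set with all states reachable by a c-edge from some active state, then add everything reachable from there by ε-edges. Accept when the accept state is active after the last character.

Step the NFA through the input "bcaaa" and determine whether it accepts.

initial (ε-close {0}): {0,2}
'b' @ 1: {}  — no active states
rest 'caaa' ignored (set empty)
after full input: {}  (accept=11 not in)

Answer: REJECT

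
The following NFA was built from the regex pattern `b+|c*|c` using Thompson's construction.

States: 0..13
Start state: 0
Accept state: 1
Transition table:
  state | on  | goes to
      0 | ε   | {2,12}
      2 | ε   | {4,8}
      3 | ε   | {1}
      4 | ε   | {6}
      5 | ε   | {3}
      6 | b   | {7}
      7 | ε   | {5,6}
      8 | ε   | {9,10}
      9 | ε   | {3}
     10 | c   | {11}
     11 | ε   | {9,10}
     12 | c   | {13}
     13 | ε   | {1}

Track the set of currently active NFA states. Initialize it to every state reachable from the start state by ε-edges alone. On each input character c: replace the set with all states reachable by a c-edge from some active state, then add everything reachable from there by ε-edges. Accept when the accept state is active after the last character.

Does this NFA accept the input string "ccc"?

initial (ε-close {0}): {0,1,2,3,4,6,8,9,10,12}
'c' @ 1: {1,3,9,10,11,13}  (accept∈set)
'c' @ 2: {1,3,9,10,11}  (accept∈set)
'c' @ 3: {1,3,9,10,11}  (accept∈set)
after full input: {1,3,9,10,11}  (accept=1 in)

Answer: ACCEPT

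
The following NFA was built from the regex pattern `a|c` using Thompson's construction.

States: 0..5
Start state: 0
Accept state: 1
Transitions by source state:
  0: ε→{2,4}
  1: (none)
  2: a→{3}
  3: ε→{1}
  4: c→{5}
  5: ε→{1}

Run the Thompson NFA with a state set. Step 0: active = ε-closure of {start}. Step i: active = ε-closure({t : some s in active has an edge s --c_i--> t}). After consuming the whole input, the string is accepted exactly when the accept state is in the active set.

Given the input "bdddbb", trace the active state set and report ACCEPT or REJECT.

Answer: REJECT

Derivation:
initial (ε-close {0}): {0,2,4}
'b' @ 1: {}  — no active states
rest 'dddbb' ignored (set empty)
after full input: {}  (accept=1 not in)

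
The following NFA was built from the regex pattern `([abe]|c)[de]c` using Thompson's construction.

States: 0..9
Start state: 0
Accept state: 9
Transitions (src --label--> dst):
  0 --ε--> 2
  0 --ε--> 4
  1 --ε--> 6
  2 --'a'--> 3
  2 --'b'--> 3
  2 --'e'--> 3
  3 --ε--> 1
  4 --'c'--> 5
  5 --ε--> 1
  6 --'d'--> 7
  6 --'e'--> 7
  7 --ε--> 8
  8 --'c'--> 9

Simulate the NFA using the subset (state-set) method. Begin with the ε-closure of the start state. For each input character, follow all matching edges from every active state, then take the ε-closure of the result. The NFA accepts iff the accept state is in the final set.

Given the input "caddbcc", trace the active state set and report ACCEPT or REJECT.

S₀ = ε-closure({0}) = {0,2,4}
'c' @ 1: {1,5,6}
'a' @ 2: {}  — dead — no transitions
rest 'ddbcc' ignored (set empty)
after full input: {}  (accept=9 not in)

Answer: REJECT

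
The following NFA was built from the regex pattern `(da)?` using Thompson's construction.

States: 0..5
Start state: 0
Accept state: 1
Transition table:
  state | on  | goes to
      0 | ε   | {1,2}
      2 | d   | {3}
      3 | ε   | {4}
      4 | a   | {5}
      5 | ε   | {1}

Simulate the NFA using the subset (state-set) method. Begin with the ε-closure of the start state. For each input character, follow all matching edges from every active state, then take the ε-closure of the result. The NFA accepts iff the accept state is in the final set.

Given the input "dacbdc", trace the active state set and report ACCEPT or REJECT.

start: ε-closure({0}) = {0,1,2}
'd' @ 1: {3,4}
'a' @ 2: {1,5}  [accepting]
'c' @ 3: {}  — state set empty
rest 'bdc' ignored (set empty)
final: {}; accept 1 not in set

Answer: REJECT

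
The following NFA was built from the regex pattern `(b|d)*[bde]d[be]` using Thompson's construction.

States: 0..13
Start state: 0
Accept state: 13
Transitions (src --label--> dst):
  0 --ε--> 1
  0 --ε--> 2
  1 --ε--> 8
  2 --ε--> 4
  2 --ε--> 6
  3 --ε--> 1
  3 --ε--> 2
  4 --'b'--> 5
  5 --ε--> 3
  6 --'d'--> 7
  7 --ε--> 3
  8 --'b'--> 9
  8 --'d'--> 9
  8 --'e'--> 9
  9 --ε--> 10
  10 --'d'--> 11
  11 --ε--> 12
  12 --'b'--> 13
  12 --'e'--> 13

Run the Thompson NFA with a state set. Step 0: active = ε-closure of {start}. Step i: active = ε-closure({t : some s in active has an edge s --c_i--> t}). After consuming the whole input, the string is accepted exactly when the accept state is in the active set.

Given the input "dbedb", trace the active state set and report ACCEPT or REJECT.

initial (ε-close {0}): {0,1,2,4,6,8}
'd' @ 1: {1,2,3,4,6,7,8,9,10}
'b' @ 2: {1,2,3,4,5,6,8,9,10}
'e' @ 3: {9,10}
'd' @ 4: {11,12}
'b' @ 5: {13}  [accepting]
after full input: {13}  (accept=13 in)

Answer: ACCEPT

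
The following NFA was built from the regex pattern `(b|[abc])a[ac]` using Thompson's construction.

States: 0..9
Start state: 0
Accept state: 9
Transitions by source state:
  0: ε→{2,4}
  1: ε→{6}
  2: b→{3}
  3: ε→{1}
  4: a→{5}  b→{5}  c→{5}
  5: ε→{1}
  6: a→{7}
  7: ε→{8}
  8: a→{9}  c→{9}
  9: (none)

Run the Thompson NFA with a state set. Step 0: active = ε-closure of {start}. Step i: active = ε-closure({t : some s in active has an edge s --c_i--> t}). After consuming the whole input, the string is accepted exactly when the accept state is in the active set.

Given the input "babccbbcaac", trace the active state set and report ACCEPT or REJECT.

initial (ε-close {0}): {0,2,4}
'b' @ 1: {1,3,5,6}
'a' @ 2: {7,8}
'b' @ 3: {}  — state set empty
rest 'ccbbcaac' ignored (set empty)
after full input: {}  (accept=9 not in)

Answer: REJECT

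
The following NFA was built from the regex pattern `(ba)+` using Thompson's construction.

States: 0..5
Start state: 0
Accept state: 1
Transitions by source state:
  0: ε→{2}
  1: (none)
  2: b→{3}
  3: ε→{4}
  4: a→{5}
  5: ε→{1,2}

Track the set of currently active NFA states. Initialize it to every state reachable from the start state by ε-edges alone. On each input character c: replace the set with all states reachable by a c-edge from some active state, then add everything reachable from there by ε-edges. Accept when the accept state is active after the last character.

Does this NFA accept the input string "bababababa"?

start: ε-closure({0}) = {0,2}
'b' @ 1: {3,4}
'a' @ 2: {1,2,5}  (accept∈set)
'b' @ 3: {3,4}
'a' @ 4: {1,2,5}  (accept∈set)
'b' @ 5: {3,4}
'a' @ 6: {1,2,5}  (accept∈set)
'b' @ 7: {3,4}
'a' @ 8: {1,2,5}  (accept∈set)
'b' @ 9: {3,4}
'a' @ 10: {1,2,5}  (accept∈set)
after full input: {1,2,5}  (accept=1 in)

Answer: ACCEPT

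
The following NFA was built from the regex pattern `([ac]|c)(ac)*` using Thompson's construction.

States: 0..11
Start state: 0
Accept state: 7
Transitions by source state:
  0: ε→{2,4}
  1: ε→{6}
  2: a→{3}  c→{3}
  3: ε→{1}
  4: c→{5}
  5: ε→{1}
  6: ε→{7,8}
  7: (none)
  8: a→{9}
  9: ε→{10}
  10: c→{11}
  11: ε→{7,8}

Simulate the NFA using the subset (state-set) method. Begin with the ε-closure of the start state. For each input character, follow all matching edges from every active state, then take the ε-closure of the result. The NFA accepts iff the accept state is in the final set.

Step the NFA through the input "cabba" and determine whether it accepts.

start: ε-closure({0}) = {0,2,4}
'c' @ 1: {1,3,5,6,7,8}  ✓accept
'a' @ 2: {9,10}
'b' @ 3: {}  — dead — no transitions
rest 'ba' ignored (set empty)
end set {} — state 7 not in

Answer: REJECT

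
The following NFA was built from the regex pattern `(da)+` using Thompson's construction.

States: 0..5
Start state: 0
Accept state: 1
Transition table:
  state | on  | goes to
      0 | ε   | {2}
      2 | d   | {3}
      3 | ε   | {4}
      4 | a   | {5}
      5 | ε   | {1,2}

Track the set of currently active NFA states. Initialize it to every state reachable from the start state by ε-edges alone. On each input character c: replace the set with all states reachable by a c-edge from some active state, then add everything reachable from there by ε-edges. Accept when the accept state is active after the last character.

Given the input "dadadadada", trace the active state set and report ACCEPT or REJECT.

S₀ = ε-closure({0}) = {0,2}
'd' @ 1: {3,4}
'a' @ 2: {1,2,5}  ✓accept
'd' @ 3: {3,4}
'a' @ 4: {1,2,5}  ✓accept
'd' @ 5: {3,4}
'a' @ 6: {1,2,5}  ✓accept
'd' @ 7: {3,4}
'a' @ 8: {1,2,5}  ✓accept
'd' @ 9: {3,4}
'a' @ 10: {1,2,5}  ✓accept
after full input: {1,2,5}  (accept=1 in)

Answer: ACCEPT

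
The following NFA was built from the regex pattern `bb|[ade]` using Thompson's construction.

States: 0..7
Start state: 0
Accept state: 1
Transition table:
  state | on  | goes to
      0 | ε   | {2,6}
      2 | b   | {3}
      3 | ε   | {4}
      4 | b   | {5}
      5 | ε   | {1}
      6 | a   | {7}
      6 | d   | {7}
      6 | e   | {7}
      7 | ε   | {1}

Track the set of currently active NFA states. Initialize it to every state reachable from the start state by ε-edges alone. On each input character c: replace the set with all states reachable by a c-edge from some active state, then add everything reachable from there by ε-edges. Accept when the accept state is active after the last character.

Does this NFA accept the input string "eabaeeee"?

Answer: REJECT

Derivation:
S₀ = ε-closure({0}) = {0,2,6}
'e' @ 1: {1,7}  [accepting]
'a' @ 2: {}  — dead — no transitions
rest 'baeeee' ignored (set empty)
end set {} — state 1 not in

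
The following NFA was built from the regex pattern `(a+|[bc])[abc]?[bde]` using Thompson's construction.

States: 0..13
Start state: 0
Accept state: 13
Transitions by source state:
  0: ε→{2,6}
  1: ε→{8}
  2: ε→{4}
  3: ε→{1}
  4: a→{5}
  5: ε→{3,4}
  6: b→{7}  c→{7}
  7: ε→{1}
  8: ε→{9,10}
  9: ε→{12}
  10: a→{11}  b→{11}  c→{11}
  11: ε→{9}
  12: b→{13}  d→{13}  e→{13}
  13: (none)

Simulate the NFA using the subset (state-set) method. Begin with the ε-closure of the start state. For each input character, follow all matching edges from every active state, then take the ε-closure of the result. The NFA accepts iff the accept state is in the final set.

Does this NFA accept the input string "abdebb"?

start: ε-closure({0}) = {0,2,4,6}
'a' @ 1: {1,3,4,5,8,9,10,12}
'b' @ 2: {9,11,12,13}  [accepting]
'd' @ 3: {13}  [accepting]
'e' @ 4: {}  — state set empty
rest 'bb' ignored (set empty)
end set {} — state 13 not in

Answer: REJECT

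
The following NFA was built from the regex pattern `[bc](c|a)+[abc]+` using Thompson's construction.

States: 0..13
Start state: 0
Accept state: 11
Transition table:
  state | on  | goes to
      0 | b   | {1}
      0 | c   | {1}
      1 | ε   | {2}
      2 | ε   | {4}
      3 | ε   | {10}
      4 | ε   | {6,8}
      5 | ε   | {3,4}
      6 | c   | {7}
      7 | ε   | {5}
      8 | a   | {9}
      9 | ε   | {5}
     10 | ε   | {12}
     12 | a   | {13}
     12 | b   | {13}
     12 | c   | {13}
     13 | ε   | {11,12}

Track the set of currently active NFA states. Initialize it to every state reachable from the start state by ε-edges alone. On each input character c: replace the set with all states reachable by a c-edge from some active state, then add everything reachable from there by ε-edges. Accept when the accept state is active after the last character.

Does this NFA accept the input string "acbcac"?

Answer: REJECT

Trace:
initial (ε-close {0}): {0}
'a' @ 1: {}  — no active states
rest 'cbcac' ignored (set empty)
final: {}; accept 11 not in set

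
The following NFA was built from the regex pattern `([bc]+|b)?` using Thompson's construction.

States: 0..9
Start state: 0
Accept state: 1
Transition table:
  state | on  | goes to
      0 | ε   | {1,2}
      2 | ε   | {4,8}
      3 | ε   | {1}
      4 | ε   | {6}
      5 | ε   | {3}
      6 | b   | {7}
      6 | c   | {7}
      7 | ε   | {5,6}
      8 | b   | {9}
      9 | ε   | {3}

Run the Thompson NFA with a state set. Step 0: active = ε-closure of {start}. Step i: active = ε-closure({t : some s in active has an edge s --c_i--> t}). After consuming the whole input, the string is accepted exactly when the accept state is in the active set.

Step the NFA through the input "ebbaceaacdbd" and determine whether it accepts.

start: ε-closure({0}) = {0,1,2,4,6,8}
'e' @ 1: {}  — dead — no transitions
rest 'bbaceaacdbd' ignored (set empty)
final: {}; accept 1 not in set

Answer: REJECT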